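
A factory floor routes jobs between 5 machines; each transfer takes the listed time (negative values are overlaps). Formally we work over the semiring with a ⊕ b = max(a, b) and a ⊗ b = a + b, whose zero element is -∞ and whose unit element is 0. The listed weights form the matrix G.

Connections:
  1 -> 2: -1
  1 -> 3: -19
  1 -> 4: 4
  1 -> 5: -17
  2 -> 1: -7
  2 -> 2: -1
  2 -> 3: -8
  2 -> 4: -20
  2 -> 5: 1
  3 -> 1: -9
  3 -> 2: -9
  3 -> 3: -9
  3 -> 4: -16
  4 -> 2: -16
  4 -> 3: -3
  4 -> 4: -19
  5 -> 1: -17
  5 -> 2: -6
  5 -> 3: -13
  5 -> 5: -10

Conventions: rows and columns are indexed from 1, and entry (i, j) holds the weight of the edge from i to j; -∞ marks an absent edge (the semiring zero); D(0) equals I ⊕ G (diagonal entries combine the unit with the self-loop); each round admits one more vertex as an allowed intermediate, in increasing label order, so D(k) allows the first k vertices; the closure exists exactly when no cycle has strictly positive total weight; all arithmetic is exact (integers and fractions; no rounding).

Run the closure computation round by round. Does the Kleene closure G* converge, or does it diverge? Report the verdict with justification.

D(0):
  [0, -1, -19, 4, -17]
  [-7, 0, -8, -20, 1]
  [-9, -9, 0, -16, -∞]
  [-∞, -16, -3, 0, -∞]
  [-17, -6, -13, -∞, 0]
D(1):
  [0, -1, -19, 4, -17]
  [-7, 0, -8, -3, 1]
  [-9, -9, 0, -5, -26]
  [-∞, -16, -3, 0, -∞]
  [-17, -6, -13, -13, 0]
D(2):
  [0, -1, -9, 4, 0]
  [-7, 0, -8, -3, 1]
  [-9, -9, 0, -5, -8]
  [-23, -16, -3, 0, -15]
  [-13, -6, -13, -9, 0]
D(3):
  [0, -1, -9, 4, 0]
  [-7, 0, -8, -3, 1]
  [-9, -9, 0, -5, -8]
  [-12, -12, -3, 0, -11]
  [-13, -6, -13, -9, 0]
D(4):
  [0, -1, 1, 4, 0]
  [-7, 0, -6, -3, 1]
  [-9, -9, 0, -5, -8]
  [-12, -12, -3, 0, -11]
  [-13, -6, -12, -9, 0]
D(5):
  [0, -1, 1, 4, 0]
  [-7, 0, -6, -3, 1]
  [-9, -9, 0, -5, -8]
  [-12, -12, -3, 0, -11]
  [-13, -6, -12, -9, 0]
Key observation: every diagonal entry stays at the unit through all rounds, so no improving cycle exists.
Answer: CONVERGES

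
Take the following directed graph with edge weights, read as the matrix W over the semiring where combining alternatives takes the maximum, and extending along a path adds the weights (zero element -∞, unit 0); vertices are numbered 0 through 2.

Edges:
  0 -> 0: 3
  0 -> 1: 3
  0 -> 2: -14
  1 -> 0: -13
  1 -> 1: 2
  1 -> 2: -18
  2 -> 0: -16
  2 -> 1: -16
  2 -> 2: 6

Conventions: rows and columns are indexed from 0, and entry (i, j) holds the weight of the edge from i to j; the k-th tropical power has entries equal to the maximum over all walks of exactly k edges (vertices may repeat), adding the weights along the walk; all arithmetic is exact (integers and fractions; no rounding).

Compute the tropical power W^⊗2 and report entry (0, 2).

W^⊗2:
  [6, 6, -8]
  [-10, 4, -12]
  [-10, -10, 12]
Key observation: the optimum is the walk 0->2->2, with weight (-14) + 6 = -8.
Optimal value attained by: walk 0->2->2.
Answer: (W^⊗2)[0][2] = -8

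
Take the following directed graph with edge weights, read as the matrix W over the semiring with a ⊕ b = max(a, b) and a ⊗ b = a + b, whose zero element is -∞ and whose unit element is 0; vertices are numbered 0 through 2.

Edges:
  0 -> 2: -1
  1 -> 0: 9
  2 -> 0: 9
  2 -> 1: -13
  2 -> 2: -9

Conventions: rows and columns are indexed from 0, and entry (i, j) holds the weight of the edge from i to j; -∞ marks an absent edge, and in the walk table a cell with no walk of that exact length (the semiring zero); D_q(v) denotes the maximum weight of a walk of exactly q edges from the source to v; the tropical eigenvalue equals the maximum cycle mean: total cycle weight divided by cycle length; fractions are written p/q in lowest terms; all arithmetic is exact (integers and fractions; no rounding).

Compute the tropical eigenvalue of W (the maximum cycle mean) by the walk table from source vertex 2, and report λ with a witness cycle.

q=0: [-∞, -∞, 0]
q=1: [9, -13, -9]
q=2: [0, -22, 8]
q=3: [17, -5, -1]
Optimal cycle mean attained by: cycle 0->2->0, total (-1) + 9, length 2.
Answer: λ = 4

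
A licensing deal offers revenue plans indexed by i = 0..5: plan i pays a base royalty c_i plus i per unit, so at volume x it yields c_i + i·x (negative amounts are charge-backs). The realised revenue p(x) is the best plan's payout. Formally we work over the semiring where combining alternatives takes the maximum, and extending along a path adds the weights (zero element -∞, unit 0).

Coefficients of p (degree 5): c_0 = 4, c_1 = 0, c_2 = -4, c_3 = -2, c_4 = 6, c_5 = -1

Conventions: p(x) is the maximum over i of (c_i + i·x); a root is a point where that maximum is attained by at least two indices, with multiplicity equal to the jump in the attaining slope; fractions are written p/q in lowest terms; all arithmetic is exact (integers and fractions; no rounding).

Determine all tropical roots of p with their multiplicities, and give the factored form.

hull edge (i=0, c=4) to (i=4, c=6): slope 1/2, span 4
hull edge (i=4, c=6) to (i=5, c=-1): slope -7, span 1
Factored form: p(x) = -1 ⊗ (x ⊕ (-1/2)) ⊗ (x ⊕ (-1/2)) ⊗ (x ⊕ (-1/2)) ⊗ (x ⊕ (-1/2)) ⊗ (x ⊕ 7)
Answer: roots = -1/2 (mult 4), 7 (mult 1)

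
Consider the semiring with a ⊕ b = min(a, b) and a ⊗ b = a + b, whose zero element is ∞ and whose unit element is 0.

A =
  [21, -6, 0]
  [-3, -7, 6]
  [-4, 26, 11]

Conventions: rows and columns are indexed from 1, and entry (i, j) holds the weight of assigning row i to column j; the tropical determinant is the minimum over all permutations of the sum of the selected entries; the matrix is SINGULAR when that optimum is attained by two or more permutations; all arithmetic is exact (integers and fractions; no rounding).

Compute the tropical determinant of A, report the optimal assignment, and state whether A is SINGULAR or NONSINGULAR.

σ = (1, 2, 3): 21 + (-7) + 11 = 25
σ = (1, 3, 2): 21 + 6 + 26 = 53
σ = (2, 1, 3): (-6) + (-3) + 11 = 2
σ = (2, 3, 1): (-6) + 6 + (-4) = -4
σ = (3, 1, 2): 0 + (-3) + 26 = 23
σ = (3, 2, 1): 0 + (-7) + (-4) = -11
Optimal value attained by: σ = (3, 2, 1).
Answer: det⊕(A) = -11; verdict: NONSINGULAR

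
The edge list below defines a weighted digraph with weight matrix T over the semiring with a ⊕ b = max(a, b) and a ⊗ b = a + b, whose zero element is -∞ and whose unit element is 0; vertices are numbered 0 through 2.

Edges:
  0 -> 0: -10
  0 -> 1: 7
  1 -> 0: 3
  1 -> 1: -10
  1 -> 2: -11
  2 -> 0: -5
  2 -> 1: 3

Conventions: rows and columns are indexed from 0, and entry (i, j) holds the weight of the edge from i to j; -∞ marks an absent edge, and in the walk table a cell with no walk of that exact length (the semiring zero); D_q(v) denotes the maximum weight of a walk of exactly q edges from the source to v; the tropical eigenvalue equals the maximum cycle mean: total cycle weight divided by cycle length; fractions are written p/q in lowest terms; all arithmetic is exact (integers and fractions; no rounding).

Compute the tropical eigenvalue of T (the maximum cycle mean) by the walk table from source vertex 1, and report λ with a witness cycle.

q=0: [-∞, 0, -∞]
q=1: [3, -10, -11]
q=2: [-7, 10, -21]
q=3: [13, 0, -1]
Optimal cycle mean attained by: cycle 0->1->0, total 7 + 3, length 2.
Answer: λ = 5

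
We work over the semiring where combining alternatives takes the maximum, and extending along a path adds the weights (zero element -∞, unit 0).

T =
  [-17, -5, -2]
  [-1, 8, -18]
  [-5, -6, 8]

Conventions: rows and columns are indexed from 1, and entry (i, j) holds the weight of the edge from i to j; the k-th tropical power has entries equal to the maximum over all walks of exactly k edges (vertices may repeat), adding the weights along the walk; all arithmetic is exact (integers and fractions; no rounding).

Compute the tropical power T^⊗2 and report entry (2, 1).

T^⊗2:
  [-6, 3, 6]
  [7, 16, -3]
  [3, 2, 16]
Key observation: the optimum is the walk 2->2->1, with weight 8 + (-1) = 7.
Optimal value attained by: walk 2->2->1.
Answer: (T^⊗2)[2][1] = 7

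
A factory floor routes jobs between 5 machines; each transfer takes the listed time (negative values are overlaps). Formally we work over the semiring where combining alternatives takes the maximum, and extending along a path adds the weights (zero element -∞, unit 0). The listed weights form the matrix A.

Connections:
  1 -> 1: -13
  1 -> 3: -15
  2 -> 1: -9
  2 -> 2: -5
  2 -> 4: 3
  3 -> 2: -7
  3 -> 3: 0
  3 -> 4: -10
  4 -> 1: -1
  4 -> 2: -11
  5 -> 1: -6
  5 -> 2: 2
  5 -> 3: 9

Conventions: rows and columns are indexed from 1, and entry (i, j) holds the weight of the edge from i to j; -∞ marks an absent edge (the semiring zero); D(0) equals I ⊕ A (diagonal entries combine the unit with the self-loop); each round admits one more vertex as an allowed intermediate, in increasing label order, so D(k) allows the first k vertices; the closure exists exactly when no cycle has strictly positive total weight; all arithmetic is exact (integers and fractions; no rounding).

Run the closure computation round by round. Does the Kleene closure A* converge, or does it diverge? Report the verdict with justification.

D(0):
  [0, -∞, -15, -∞, -∞]
  [-9, 0, -∞, 3, -∞]
  [-∞, -7, 0, -10, -∞]
  [-1, -11, -∞, 0, -∞]
  [-6, 2, 9, -∞, 0]
D(1):
  [0, -∞, -15, -∞, -∞]
  [-9, 0, -24, 3, -∞]
  [-∞, -7, 0, -10, -∞]
  [-1, -11, -16, 0, -∞]
  [-6, 2, 9, -∞, 0]
D(2):
  [0, -∞, -15, -∞, -∞]
  [-9, 0, -24, 3, -∞]
  [-16, -7, 0, -4, -∞]
  [-1, -11, -16, 0, -∞]
  [-6, 2, 9, 5, 0]
D(3):
  [0, -22, -15, -19, -∞]
  [-9, 0, -24, 3, -∞]
  [-16, -7, 0, -4, -∞]
  [-1, -11, -16, 0, -∞]
  [-6, 2, 9, 5, 0]
D(4):
  [0, -22, -15, -19, -∞]
  [2, 0, -13, 3, -∞]
  [-5, -7, 0, -4, -∞]
  [-1, -11, -16, 0, -∞]
  [4, 2, 9, 5, 0]
D(5):
  [0, -22, -15, -19, -∞]
  [2, 0, -13, 3, -∞]
  [-5, -7, 0, -4, -∞]
  [-1, -11, -16, 0, -∞]
  [4, 2, 9, 5, 0]
Key observation: every diagonal entry stays at the unit through all rounds, so no improving cycle exists.
Answer: CONVERGES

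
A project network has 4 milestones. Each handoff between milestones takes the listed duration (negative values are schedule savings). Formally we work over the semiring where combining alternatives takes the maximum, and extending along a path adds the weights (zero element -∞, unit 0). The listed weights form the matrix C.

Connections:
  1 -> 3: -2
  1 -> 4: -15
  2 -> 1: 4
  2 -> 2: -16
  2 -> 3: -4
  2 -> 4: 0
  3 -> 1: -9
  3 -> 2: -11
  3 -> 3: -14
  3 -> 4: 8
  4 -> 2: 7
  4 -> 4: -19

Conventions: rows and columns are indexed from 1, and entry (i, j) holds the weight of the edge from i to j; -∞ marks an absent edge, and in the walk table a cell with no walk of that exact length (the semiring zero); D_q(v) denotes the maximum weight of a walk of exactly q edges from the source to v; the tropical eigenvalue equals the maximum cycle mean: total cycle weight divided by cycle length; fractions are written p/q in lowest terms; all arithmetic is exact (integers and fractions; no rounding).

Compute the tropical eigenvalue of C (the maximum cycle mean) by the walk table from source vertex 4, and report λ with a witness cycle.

q=0: [-∞, -∞, -∞, 0]
q=1: [-∞, 7, -∞, -19]
q=2: [11, -9, 3, 7]
q=3: [-5, 14, 9, 11]
q=4: [18, 18, 10, 17]
Optimal cycle mean attained by: cycle 1->3->4->2->1, total (-2) + 8 + 7 + 4, length 4.
Answer: λ = 17/4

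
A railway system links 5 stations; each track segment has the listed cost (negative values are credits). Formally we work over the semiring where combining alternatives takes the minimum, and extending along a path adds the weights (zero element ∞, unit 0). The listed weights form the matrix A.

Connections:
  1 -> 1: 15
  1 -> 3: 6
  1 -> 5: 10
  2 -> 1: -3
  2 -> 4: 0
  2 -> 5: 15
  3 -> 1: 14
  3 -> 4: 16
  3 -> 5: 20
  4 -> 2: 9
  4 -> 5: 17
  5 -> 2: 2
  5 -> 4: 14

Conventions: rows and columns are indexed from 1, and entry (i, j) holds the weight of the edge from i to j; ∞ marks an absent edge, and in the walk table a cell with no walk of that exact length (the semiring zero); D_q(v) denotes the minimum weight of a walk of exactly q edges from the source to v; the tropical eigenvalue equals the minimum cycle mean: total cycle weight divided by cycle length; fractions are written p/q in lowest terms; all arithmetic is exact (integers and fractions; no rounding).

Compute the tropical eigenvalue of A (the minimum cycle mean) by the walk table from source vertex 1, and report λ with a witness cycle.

q=0: [0, ∞, ∞, ∞, ∞]
q=1: [15, ∞, 6, ∞, 10]
q=2: [20, 12, 21, 22, 25]
q=3: [9, 27, 26, 12, 27]
q=4: [24, 21, 15, 27, 19]
q=5: [18, 21, 30, 21, 34]
Optimal cycle mean attained by: cycle 1->5->2->1, total 10 + 2 + (-3), length 3.
Answer: λ = 3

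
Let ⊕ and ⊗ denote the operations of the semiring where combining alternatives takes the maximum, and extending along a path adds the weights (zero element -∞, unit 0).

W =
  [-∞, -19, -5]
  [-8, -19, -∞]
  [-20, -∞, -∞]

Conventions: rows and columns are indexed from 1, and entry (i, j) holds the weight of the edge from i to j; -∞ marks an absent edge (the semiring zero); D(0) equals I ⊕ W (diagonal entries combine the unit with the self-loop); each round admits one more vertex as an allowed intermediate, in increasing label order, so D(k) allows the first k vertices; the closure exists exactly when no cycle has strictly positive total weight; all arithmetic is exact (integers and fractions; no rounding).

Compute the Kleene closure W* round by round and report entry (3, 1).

D(0):
  [0, -19, -5]
  [-8, 0, -∞]
  [-20, -∞, 0]
D(1):
  [0, -19, -5]
  [-8, 0, -13]
  [-20, -39, 0]
D(2):
  [0, -19, -5]
  [-8, 0, -13]
  [-20, -39, 0]
D(3):
  [0, -19, -5]
  [-8, 0, -13]
  [-20, -39, 0]
Answer: W*[3][1] = -20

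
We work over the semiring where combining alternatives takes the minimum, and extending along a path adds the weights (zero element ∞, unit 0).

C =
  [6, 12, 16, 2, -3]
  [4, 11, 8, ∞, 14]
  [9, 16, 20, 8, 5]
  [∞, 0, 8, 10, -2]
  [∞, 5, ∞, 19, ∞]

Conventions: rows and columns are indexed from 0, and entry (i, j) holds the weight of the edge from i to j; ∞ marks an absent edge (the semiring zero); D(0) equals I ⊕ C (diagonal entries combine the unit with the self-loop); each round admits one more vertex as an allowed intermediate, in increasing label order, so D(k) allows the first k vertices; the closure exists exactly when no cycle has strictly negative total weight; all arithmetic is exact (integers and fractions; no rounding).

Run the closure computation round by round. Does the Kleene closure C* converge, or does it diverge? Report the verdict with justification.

D(0):
  [0, 12, 16, 2, -3]
  [4, 0, 8, ∞, 14]
  [9, 16, 0, 8, 5]
  [∞, 0, 8, 0, -2]
  [∞, 5, ∞, 19, 0]
D(1):
  [0, 12, 16, 2, -3]
  [4, 0, 8, 6, 1]
  [9, 16, 0, 8, 5]
  [∞, 0, 8, 0, -2]
  [∞, 5, ∞, 19, 0]
D(2):
  [0, 12, 16, 2, -3]
  [4, 0, 8, 6, 1]
  [9, 16, 0, 8, 5]
  [4, 0, 8, 0, -2]
  [9, 5, 13, 11, 0]
D(3):
  [0, 12, 16, 2, -3]
  [4, 0, 8, 6, 1]
  [9, 16, 0, 8, 5]
  [4, 0, 8, 0, -2]
  [9, 5, 13, 11, 0]
D(4):
  [0, 2, 10, 2, -3]
  [4, 0, 8, 6, 1]
  [9, 8, 0, 8, 5]
  [4, 0, 8, 0, -2]
  [9, 5, 13, 11, 0]
D(5):
  [0, 2, 10, 2, -3]
  [4, 0, 8, 6, 1]
  [9, 8, 0, 8, 5]
  [4, 0, 8, 0, -2]
  [9, 5, 13, 11, 0]
Key observation: every diagonal entry stays at the unit through all rounds, so no improving cycle exists.
Answer: CONVERGES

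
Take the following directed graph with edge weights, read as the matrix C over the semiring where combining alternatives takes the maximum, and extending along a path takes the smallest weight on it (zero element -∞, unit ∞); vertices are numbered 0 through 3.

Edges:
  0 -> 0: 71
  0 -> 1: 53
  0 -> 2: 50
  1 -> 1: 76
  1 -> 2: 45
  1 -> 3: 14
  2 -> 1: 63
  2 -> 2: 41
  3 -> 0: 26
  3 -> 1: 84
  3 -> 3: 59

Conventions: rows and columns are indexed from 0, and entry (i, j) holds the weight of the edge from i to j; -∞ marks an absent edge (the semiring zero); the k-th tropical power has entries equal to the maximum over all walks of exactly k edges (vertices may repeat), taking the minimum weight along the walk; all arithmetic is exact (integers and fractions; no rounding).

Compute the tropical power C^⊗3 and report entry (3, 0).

C^⊗2:
  [71, 53, 50, 14]
  [14, 76, 45, 14]
  [-∞, 63, 45, 14]
  [26, 76, 45, 59]
C^⊗3:
  [71, 53, 50, 14]
  [14, 76, 45, 14]
  [14, 63, 45, 14]
  [26, 76, 45, 59]
Key observation: the optimum is the walk 3->0->0->0, with weight 26 min 71 min 71 = 26.
Optimal value attained by: walk 3->0->0->0.
Answer: (C^⊗3)[3][0] = 26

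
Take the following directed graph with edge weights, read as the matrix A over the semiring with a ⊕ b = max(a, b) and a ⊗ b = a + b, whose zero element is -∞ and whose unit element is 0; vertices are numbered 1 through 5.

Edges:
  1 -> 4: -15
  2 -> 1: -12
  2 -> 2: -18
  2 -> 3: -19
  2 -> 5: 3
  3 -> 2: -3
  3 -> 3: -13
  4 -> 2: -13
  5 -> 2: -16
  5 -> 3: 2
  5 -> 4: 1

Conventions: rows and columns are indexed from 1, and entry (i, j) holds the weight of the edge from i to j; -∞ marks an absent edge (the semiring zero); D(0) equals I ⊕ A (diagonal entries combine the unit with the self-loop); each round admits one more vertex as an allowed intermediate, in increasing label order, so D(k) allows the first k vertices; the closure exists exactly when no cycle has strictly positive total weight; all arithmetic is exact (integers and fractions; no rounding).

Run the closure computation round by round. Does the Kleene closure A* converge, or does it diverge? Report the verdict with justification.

D(0):
  [0, -∞, -∞, -15, -∞]
  [-12, 0, -19, -∞, 3]
  [-∞, -3, 0, -∞, -∞]
  [-∞, -13, -∞, 0, -∞]
  [-∞, -16, 2, 1, 0]
D(1):
  [0, -∞, -∞, -15, -∞]
  [-12, 0, -19, -27, 3]
  [-∞, -3, 0, -∞, -∞]
  [-∞, -13, -∞, 0, -∞]
  [-∞, -16, 2, 1, 0]
D(2):
  [0, -∞, -∞, -15, -∞]
  [-12, 0, -19, -27, 3]
  [-15, -3, 0, -30, 0]
  [-25, -13, -32, 0, -10]
  [-28, -16, 2, 1, 0]
Detection: at round 3, diagonal entry (5, 5) turns strictly positive.
Key observation: the cycle 5->3->2->5 has total weight 2 + (-3) + 3, which is strictly positive.
Answer: DIVERGES — positive cycle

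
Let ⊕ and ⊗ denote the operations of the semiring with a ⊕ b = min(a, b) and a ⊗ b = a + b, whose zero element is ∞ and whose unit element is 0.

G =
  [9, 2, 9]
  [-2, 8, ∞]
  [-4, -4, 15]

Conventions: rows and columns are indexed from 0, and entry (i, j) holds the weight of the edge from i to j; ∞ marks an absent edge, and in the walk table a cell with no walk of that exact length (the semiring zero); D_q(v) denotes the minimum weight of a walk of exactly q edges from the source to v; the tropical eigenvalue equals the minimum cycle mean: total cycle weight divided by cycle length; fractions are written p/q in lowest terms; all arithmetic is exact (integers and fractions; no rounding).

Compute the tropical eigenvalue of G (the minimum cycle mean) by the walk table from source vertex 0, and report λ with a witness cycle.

q=0: [0, ∞, ∞]
q=1: [9, 2, 9]
q=2: [0, 5, 18]
q=3: [3, 2, 9]
Optimal cycle mean attained by: cycle 0->1->0, total 2 + (-2), length 2.
Answer: λ = 0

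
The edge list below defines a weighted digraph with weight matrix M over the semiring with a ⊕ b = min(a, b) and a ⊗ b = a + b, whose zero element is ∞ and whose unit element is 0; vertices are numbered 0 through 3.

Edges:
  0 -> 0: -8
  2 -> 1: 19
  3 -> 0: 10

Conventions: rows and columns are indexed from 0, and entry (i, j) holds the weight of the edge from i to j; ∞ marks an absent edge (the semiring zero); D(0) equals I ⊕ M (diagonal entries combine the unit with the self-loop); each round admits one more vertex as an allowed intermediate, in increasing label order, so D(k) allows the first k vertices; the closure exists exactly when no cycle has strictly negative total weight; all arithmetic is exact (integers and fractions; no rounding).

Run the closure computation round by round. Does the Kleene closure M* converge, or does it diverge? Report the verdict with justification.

Detection: at round 0, diagonal entry (0, 0) turns strictly negative.
Key observation: the cycle 0->0 has total weight (-8), which is strictly negative.
Answer: DIVERGES — negative cycle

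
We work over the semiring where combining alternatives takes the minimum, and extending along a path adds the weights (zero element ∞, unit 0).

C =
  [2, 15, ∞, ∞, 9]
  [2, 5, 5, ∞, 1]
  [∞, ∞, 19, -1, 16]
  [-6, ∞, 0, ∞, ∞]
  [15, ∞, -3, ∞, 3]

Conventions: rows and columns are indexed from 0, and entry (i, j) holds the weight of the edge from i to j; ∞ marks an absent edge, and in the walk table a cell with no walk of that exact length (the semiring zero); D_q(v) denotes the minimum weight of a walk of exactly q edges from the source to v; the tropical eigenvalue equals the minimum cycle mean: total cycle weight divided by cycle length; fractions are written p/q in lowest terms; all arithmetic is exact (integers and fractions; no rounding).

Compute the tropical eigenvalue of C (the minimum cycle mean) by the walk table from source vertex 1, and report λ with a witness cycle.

q=0: [∞, 0, ∞, ∞, ∞]
q=1: [2, 5, 5, ∞, 1]
q=2: [4, 10, -2, 4, 4]
q=3: [-2, 15, 1, -3, 7]
q=4: [-9, 13, -3, 0, 7]
q=5: [-7, 6, 0, -4, 0]
Optimal cycle mean attained by: cycle 2->3->2, total (-1) + 0, length 2.
Answer: λ = -1/2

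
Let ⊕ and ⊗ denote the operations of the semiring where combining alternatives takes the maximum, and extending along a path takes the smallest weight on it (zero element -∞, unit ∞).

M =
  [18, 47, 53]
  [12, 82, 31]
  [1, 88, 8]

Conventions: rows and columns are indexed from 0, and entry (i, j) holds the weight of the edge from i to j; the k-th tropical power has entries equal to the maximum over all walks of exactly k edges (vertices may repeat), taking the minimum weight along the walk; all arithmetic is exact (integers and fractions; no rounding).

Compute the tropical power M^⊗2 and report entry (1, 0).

M^⊗2:
  [18, 53, 31]
  [12, 82, 31]
  [12, 82, 31]
Key observation: the optimum is the walk 1->0->0, with weight 12 min 18 = 12.
Optimal value attained by: walk 1->0->0.
Answer: (M^⊗2)[1][0] = 12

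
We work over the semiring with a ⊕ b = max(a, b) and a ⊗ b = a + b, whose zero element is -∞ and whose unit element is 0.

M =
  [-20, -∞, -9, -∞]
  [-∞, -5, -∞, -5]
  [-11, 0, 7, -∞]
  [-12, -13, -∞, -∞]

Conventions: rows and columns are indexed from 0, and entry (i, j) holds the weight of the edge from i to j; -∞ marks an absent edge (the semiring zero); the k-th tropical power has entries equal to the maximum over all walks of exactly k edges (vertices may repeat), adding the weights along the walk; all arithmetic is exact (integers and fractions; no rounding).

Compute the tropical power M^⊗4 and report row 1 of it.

M^⊗2:
  [-20, -9, -2, -∞]
  [-17, -10, -∞, -10]
  [-4, 7, 14, -5]
  [-32, -18, -21, -18]
M^⊗3:
  [-13, -2, 5, -14]
  [-22, -15, -26, -15]
  [3, 14, 21, 2]
  [-30, -21, -14, -23]
M^⊗4:
  [-6, 5, 12, -7]
  [-27, -20, -19, -20]
  [10, 21, 28, 9]
  [-25, -14, -7, -26]
Answer: row 1 of M^⊗4 = [-27, -20, -19, -20]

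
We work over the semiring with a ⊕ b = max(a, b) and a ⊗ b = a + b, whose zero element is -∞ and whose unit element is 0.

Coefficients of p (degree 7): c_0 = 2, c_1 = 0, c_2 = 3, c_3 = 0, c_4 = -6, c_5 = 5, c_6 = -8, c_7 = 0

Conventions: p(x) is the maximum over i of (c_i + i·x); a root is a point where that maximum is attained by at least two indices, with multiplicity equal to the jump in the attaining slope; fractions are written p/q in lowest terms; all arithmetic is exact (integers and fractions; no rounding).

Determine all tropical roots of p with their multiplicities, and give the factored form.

hull edge (i=0, c=2) to (i=5, c=5): slope 3/5, span 5
hull edge (i=5, c=5) to (i=7, c=0): slope -5/2, span 2
Factored form: p(x) = 0 ⊗ (x ⊕ (-3/5)) ⊗ (x ⊕ (-3/5)) ⊗ (x ⊕ (-3/5)) ⊗ (x ⊕ (-3/5)) ⊗ (x ⊕ (-3/5)) ⊗ (x ⊕ 5/2) ⊗ (x ⊕ 5/2)
Answer: roots = -3/5 (mult 5), 5/2 (mult 2)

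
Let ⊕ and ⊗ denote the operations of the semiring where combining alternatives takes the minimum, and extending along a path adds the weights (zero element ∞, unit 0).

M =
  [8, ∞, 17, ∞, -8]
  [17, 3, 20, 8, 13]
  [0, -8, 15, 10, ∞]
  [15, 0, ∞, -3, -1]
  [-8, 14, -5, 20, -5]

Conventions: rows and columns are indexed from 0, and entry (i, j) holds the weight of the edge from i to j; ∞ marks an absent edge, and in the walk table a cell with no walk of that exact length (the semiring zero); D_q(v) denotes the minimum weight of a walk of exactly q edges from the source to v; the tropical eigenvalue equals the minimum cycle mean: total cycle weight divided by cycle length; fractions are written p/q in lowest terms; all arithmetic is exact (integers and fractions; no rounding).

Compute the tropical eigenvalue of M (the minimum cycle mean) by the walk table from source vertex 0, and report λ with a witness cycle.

q=0: [0, ∞, ∞, ∞, ∞]
q=1: [8, ∞, 17, ∞, -8]
q=2: [-16, 6, -13, 12, -13]
q=3: [-21, -21, -18, -3, -24]
q=4: [-32, -26, -29, -13, -29]
q=5: [-37, -37, -34, -19, -40]
Optimal cycle mean attained by: cycle 0->4->0, total (-8) + (-8), length 2.
Answer: λ = -8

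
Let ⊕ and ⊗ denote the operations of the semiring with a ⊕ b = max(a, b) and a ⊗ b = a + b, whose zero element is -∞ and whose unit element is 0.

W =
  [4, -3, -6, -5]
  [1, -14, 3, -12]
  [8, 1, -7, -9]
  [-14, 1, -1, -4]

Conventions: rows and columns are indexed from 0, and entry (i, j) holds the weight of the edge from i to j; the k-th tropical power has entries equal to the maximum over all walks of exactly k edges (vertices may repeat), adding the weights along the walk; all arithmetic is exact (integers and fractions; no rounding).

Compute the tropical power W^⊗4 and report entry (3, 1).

W^⊗2:
  [8, 1, 0, -1]
  [11, 4, -4, -4]
  [12, 5, 4, 3]
  [7, 0, 4, -8]
W^⊗3:
  [12, 5, 4, 3]
  [15, 8, 7, 6]
  [16, 9, 8, 7]
  [12, 5, 3, 2]
W^⊗4:
  [16, 9, 8, 7]
  [19, 12, 11, 10]
  [20, 13, 12, 11]
  [16, 9, 8, 7]
Key observation: the optimum is the walk 3->1->2->0->1, with weight 1 + 3 + 8 + (-3) = 9.
Optimal value attained by: walk 3->1->2->0->1.
Answer: (W^⊗4)[3][1] = 9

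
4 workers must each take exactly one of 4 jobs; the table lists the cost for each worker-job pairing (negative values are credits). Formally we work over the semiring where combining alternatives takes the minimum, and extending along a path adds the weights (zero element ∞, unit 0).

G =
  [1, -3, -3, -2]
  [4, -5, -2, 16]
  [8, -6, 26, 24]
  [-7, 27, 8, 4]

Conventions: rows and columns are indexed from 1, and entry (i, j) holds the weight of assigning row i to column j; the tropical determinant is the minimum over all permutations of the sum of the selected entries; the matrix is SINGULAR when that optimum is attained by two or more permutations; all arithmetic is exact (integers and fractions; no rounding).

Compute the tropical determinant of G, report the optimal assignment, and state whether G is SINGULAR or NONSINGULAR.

σ = (1, 2, 3, 4): 1 + (-5) + 26 + 4 = 26
σ = (1, 2, 4, 3): 1 + (-5) + 24 + 8 = 28
σ = (1, 3, 2, 4): 1 + (-2) + (-6) + 4 = -3
σ = (1, 3, 4, 2): 1 + (-2) + 24 + 27 = 50
σ = (1, 4, 2, 3): 1 + 16 + (-6) + 8 = 19
σ = (1, 4, 3, 2): 1 + 16 + 26 + 27 = 70
σ = (2, 1, 3, 4): (-3) + 4 + 26 + 4 = 31
σ = (2, 1, 4, 3): (-3) + 4 + 24 + 8 = 33
σ = (2, 3, 1, 4): (-3) + (-2) + 8 + 4 = 7
σ = (2, 3, 4, 1): (-3) + (-2) + 24 + (-7) = 12
σ = (2, 4, 1, 3): (-3) + 16 + 8 + 8 = 29
σ = (2, 4, 3, 1): (-3) + 16 + 26 + (-7) = 32
σ = (3, 1, 2, 4): (-3) + 4 + (-6) + 4 = -1
σ = (3, 1, 4, 2): (-3) + 4 + 24 + 27 = 52
σ = (3, 2, 1, 4): (-3) + (-5) + 8 + 4 = 4
σ = (3, 2, 4, 1): (-3) + (-5) + 24 + (-7) = 9
σ = (3, 4, 1, 2): (-3) + 16 + 8 + 27 = 48
σ = (3, 4, 2, 1): (-3) + 16 + (-6) + (-7) = 0
σ = (4, 1, 2, 3): (-2) + 4 + (-6) + 8 = 4
σ = (4, 1, 3, 2): (-2) + 4 + 26 + 27 = 55
σ = (4, 2, 1, 3): (-2) + (-5) + 8 + 8 = 9
σ = (4, 2, 3, 1): (-2) + (-5) + 26 + (-7) = 12
σ = (4, 3, 1, 2): (-2) + (-2) + 8 + 27 = 31
σ = (4, 3, 2, 1): (-2) + (-2) + (-6) + (-7) = -17
Optimal value attained by: σ = (4, 3, 2, 1).
Answer: det⊕(G) = -17; verdict: NONSINGULAR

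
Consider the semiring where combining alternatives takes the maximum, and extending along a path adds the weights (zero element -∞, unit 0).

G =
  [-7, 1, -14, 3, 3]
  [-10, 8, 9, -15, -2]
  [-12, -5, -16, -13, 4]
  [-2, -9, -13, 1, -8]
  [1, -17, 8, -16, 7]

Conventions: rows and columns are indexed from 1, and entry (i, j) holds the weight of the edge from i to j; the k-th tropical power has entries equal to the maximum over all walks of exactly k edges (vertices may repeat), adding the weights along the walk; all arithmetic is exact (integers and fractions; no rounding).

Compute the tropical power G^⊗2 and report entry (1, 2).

G^⊗2:
  [4, 9, 11, 4, 10]
  [-1, 16, 17, -4, 13]
  [5, 3, 12, -9, 11]
  [-1, -1, 0, 2, 1]
  [8, 3, 15, 4, 14]
Key observation: the optimum is the walk 1->2->2, with weight 1 + 8 = 9.
Optimal value attained by: walk 1->2->2.
Answer: (G^⊗2)[1][2] = 9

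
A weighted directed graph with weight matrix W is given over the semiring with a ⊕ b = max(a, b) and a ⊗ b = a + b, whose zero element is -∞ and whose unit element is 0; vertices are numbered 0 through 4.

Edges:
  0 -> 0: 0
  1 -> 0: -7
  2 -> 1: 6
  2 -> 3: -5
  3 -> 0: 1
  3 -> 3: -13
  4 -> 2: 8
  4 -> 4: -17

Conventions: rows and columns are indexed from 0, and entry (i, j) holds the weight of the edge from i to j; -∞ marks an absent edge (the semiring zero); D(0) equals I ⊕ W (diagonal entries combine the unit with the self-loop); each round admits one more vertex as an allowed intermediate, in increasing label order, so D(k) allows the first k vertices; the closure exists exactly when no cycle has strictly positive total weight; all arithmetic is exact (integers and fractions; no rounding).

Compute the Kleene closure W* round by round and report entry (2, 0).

D(0):
  [0, -∞, -∞, -∞, -∞]
  [-7, 0, -∞, -∞, -∞]
  [-∞, 6, 0, -5, -∞]
  [1, -∞, -∞, 0, -∞]
  [-∞, -∞, 8, -∞, 0]
D(1):
  [0, -∞, -∞, -∞, -∞]
  [-7, 0, -∞, -∞, -∞]
  [-∞, 6, 0, -5, -∞]
  [1, -∞, -∞, 0, -∞]
  [-∞, -∞, 8, -∞, 0]
D(2):
  [0, -∞, -∞, -∞, -∞]
  [-7, 0, -∞, -∞, -∞]
  [-1, 6, 0, -5, -∞]
  [1, -∞, -∞, 0, -∞]
  [-∞, -∞, 8, -∞, 0]
D(3):
  [0, -∞, -∞, -∞, -∞]
  [-7, 0, -∞, -∞, -∞]
  [-1, 6, 0, -5, -∞]
  [1, -∞, -∞, 0, -∞]
  [7, 14, 8, 3, 0]
D(4):
  [0, -∞, -∞, -∞, -∞]
  [-7, 0, -∞, -∞, -∞]
  [-1, 6, 0, -5, -∞]
  [1, -∞, -∞, 0, -∞]
  [7, 14, 8, 3, 0]
D(5):
  [0, -∞, -∞, -∞, -∞]
  [-7, 0, -∞, -∞, -∞]
  [-1, 6, 0, -5, -∞]
  [1, -∞, -∞, 0, -∞]
  [7, 14, 8, 3, 0]
Answer: W*[2][0] = -1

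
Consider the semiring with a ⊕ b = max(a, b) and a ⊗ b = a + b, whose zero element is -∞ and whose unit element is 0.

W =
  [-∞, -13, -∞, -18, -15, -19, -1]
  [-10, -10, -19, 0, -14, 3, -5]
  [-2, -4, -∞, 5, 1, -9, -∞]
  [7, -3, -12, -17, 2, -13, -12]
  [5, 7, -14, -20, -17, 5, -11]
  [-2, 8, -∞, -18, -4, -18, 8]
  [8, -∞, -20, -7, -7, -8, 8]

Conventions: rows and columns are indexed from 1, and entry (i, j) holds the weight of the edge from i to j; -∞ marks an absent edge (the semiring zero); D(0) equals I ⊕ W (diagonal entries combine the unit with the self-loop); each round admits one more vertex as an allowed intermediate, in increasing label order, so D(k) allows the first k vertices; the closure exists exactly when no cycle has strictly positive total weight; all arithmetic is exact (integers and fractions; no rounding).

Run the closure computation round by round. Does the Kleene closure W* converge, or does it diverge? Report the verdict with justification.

Detection: at round 0, diagonal entry (7, 7) turns strictly positive.
Key observation: the cycle 7->7 has total weight 8, which is strictly positive.
Answer: DIVERGES — positive cycle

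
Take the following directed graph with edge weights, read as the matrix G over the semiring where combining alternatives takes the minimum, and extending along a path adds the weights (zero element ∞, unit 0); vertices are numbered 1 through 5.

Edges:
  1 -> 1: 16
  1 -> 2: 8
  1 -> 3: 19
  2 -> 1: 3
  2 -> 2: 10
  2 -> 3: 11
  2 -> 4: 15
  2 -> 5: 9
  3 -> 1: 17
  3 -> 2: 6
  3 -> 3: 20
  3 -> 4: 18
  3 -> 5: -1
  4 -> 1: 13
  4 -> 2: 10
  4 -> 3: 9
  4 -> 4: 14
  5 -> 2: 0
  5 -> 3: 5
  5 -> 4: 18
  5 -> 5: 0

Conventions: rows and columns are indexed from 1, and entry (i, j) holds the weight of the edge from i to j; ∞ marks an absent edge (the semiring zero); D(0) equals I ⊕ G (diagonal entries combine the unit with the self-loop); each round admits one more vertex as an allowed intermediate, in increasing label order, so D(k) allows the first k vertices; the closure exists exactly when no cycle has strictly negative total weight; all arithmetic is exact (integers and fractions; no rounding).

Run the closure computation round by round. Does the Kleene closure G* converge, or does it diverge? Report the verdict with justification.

D(0):
  [0, 8, 19, ∞, ∞]
  [3, 0, 11, 15, 9]
  [17, 6, 0, 18, -1]
  [13, 10, 9, 0, ∞]
  [∞, 0, 5, 18, 0]
D(1):
  [0, 8, 19, ∞, ∞]
  [3, 0, 11, 15, 9]
  [17, 6, 0, 18, -1]
  [13, 10, 9, 0, ∞]
  [∞, 0, 5, 18, 0]
D(2):
  [0, 8, 19, 23, 17]
  [3, 0, 11, 15, 9]
  [9, 6, 0, 18, -1]
  [13, 10, 9, 0, 19]
  [3, 0, 5, 15, 0]
D(3):
  [0, 8, 19, 23, 17]
  [3, 0, 11, 15, 9]
  [9, 6, 0, 18, -1]
  [13, 10, 9, 0, 8]
  [3, 0, 5, 15, 0]
D(4):
  [0, 8, 19, 23, 17]
  [3, 0, 11, 15, 9]
  [9, 6, 0, 18, -1]
  [13, 10, 9, 0, 8]
  [3, 0, 5, 15, 0]
D(5):
  [0, 8, 19, 23, 17]
  [3, 0, 11, 15, 9]
  [2, -1, 0, 14, -1]
  [11, 8, 9, 0, 8]
  [3, 0, 5, 15, 0]
Key observation: every diagonal entry stays at the unit through all rounds, so no improving cycle exists.
Answer: CONVERGES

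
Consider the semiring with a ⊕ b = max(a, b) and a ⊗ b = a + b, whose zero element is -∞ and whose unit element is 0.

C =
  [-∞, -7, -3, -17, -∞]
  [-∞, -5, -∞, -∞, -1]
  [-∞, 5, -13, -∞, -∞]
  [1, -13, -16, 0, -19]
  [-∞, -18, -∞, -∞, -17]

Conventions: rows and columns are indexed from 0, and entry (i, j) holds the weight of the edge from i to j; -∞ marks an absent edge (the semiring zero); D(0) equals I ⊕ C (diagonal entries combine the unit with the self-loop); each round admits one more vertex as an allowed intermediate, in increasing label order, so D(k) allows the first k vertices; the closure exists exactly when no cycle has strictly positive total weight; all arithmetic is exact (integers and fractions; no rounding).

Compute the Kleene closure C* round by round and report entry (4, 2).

D(0):
  [0, -7, -3, -17, -∞]
  [-∞, 0, -∞, -∞, -1]
  [-∞, 5, 0, -∞, -∞]
  [1, -13, -16, 0, -19]
  [-∞, -18, -∞, -∞, 0]
D(1):
  [0, -7, -3, -17, -∞]
  [-∞, 0, -∞, -∞, -1]
  [-∞, 5, 0, -∞, -∞]
  [1, -6, -2, 0, -19]
  [-∞, -18, -∞, -∞, 0]
D(2):
  [0, -7, -3, -17, -8]
  [-∞, 0, -∞, -∞, -1]
  [-∞, 5, 0, -∞, 4]
  [1, -6, -2, 0, -7]
  [-∞, -18, -∞, -∞, 0]
D(3):
  [0, 2, -3, -17, 1]
  [-∞, 0, -∞, -∞, -1]
  [-∞, 5, 0, -∞, 4]
  [1, 3, -2, 0, 2]
  [-∞, -18, -∞, -∞, 0]
D(4):
  [0, 2, -3, -17, 1]
  [-∞, 0, -∞, -∞, -1]
  [-∞, 5, 0, -∞, 4]
  [1, 3, -2, 0, 2]
  [-∞, -18, -∞, -∞, 0]
D(5):
  [0, 2, -3, -17, 1]
  [-∞, 0, -∞, -∞, -1]
  [-∞, 5, 0, -∞, 4]
  [1, 3, -2, 0, 2]
  [-∞, -18, -∞, -∞, 0]
Answer: C*[4][2] = -∞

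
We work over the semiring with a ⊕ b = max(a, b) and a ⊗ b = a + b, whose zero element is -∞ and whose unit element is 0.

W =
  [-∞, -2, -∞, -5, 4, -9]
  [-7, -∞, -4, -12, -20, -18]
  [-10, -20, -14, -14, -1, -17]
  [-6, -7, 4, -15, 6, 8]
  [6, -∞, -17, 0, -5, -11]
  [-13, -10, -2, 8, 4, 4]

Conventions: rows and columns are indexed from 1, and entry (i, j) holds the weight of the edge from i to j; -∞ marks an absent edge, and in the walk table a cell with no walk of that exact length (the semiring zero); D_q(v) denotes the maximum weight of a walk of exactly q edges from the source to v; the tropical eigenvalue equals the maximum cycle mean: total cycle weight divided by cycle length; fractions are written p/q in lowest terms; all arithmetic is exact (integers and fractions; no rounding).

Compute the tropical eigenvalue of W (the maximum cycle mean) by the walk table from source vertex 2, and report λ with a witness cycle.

q=0: [-∞, 0, -∞, -∞, -∞, -∞]
q=1: [-7, -∞, -4, -12, -20, -18]
q=2: [-14, -9, -8, -10, -3, -4]
q=3: [3, -14, -6, 4, 0, 0]
q=4: [6, 1, 8, 8, 10, 12]
q=5: [16, 4, 12, 20, 16, 16]
q=6: [22, 14, 24, 24, 26, 28]
Optimal cycle mean attained by: cycle 4->6->4, total 8 + 8, length 2.
Answer: λ = 8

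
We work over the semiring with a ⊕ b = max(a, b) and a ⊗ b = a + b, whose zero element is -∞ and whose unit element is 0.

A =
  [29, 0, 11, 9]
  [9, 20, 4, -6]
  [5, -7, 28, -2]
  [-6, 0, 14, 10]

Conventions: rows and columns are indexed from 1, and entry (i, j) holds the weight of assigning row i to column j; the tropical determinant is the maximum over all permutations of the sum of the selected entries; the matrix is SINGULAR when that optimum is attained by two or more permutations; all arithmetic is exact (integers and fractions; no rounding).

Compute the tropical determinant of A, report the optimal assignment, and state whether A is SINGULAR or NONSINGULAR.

σ = (1, 2, 3, 4): 29 + 20 + 28 + 10 = 87
σ = (1, 2, 4, 3): 29 + 20 + (-2) + 14 = 61
σ = (1, 3, 2, 4): 29 + 4 + (-7) + 10 = 36
σ = (1, 3, 4, 2): 29 + 4 + (-2) + 0 = 31
σ = (1, 4, 2, 3): 29 + (-6) + (-7) + 14 = 30
σ = (1, 4, 3, 2): 29 + (-6) + 28 + 0 = 51
σ = (2, 1, 3, 4): 0 + 9 + 28 + 10 = 47
σ = (2, 1, 4, 3): 0 + 9 + (-2) + 14 = 21
σ = (2, 3, 1, 4): 0 + 4 + 5 + 10 = 19
σ = (2, 3, 4, 1): 0 + 4 + (-2) + (-6) = -4
σ = (2, 4, 1, 3): 0 + (-6) + 5 + 14 = 13
σ = (2, 4, 3, 1): 0 + (-6) + 28 + (-6) = 16
σ = (3, 1, 2, 4): 11 + 9 + (-7) + 10 = 23
σ = (3, 1, 4, 2): 11 + 9 + (-2) + 0 = 18
σ = (3, 2, 1, 4): 11 + 20 + 5 + 10 = 46
σ = (3, 2, 4, 1): 11 + 20 + (-2) + (-6) = 23
σ = (3, 4, 1, 2): 11 + (-6) + 5 + 0 = 10
σ = (3, 4, 2, 1): 11 + (-6) + (-7) + (-6) = -8
σ = (4, 1, 2, 3): 9 + 9 + (-7) + 14 = 25
σ = (4, 1, 3, 2): 9 + 9 + 28 + 0 = 46
σ = (4, 2, 1, 3): 9 + 20 + 5 + 14 = 48
σ = (4, 2, 3, 1): 9 + 20 + 28 + (-6) = 51
σ = (4, 3, 1, 2): 9 + 4 + 5 + 0 = 18
σ = (4, 3, 2, 1): 9 + 4 + (-7) + (-6) = 0
Optimal value attained by: σ = (1, 2, 3, 4).
Answer: det⊕(A) = 87; verdict: NONSINGULAR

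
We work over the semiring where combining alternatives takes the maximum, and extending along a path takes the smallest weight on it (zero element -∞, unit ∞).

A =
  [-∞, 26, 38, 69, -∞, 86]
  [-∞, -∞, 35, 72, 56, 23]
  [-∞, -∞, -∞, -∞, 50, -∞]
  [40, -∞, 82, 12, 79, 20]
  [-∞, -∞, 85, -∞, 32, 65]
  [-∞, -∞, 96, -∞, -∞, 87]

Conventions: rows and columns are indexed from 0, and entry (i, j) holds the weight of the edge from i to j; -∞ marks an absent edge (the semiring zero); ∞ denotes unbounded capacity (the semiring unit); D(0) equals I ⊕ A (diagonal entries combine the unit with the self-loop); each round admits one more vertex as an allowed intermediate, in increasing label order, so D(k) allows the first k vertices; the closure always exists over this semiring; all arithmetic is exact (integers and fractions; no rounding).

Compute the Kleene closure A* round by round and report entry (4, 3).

D(0):
  [∞, 26, 38, 69, -∞, 86]
  [-∞, ∞, 35, 72, 56, 23]
  [-∞, -∞, ∞, -∞, 50, -∞]
  [40, -∞, 82, ∞, 79, 20]
  [-∞, -∞, 85, -∞, ∞, 65]
  [-∞, -∞, 96, -∞, -∞, ∞]
D(1):
  [∞, 26, 38, 69, -∞, 86]
  [-∞, ∞, 35, 72, 56, 23]
  [-∞, -∞, ∞, -∞, 50, -∞]
  [40, 26, 82, ∞, 79, 40]
  [-∞, -∞, 85, -∞, ∞, 65]
  [-∞, -∞, 96, -∞, -∞, ∞]
D(2):
  [∞, 26, 38, 69, 26, 86]
  [-∞, ∞, 35, 72, 56, 23]
  [-∞, -∞, ∞, -∞, 50, -∞]
  [40, 26, 82, ∞, 79, 40]
  [-∞, -∞, 85, -∞, ∞, 65]
  [-∞, -∞, 96, -∞, -∞, ∞]
D(3):
  [∞, 26, 38, 69, 38, 86]
  [-∞, ∞, 35, 72, 56, 23]
  [-∞, -∞, ∞, -∞, 50, -∞]
  [40, 26, 82, ∞, 79, 40]
  [-∞, -∞, 85, -∞, ∞, 65]
  [-∞, -∞, 96, -∞, 50, ∞]
D(4):
  [∞, 26, 69, 69, 69, 86]
  [40, ∞, 72, 72, 72, 40]
  [-∞, -∞, ∞, -∞, 50, -∞]
  [40, 26, 82, ∞, 79, 40]
  [-∞, -∞, 85, -∞, ∞, 65]
  [-∞, -∞, 96, -∞, 50, ∞]
D(5):
  [∞, 26, 69, 69, 69, 86]
  [40, ∞, 72, 72, 72, 65]
  [-∞, -∞, ∞, -∞, 50, 50]
  [40, 26, 82, ∞, 79, 65]
  [-∞, -∞, 85, -∞, ∞, 65]
  [-∞, -∞, 96, -∞, 50, ∞]
D(6):
  [∞, 26, 86, 69, 69, 86]
  [40, ∞, 72, 72, 72, 65]
  [-∞, -∞, ∞, -∞, 50, 50]
  [40, 26, 82, ∞, 79, 65]
  [-∞, -∞, 85, -∞, ∞, 65]
  [-∞, -∞, 96, -∞, 50, ∞]
Answer: A*[4][3] = -∞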